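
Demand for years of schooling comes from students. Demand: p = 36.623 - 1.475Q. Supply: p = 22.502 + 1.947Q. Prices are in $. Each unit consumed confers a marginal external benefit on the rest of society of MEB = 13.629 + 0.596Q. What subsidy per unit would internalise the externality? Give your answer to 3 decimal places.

Social marginal benefit = demand + MEB = 50.252 - 0.879Q.
Set SMB = MC: 50.252 - 0.879Q = 22.502 + 1.947Q → Q* = 9.8195.
The Pigouvian subsidy equals MEB at Q*: 13.629 + 0.596×9.8195 = 19.4814.

subsidy = $19.481 per unit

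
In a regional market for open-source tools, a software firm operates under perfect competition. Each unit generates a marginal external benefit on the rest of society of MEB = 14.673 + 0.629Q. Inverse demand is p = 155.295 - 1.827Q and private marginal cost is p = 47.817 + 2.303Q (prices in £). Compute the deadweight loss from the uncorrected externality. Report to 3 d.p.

DWL = £137.618

Market equilibrium (private): 47.817 + 2.303Q = 155.295 - 1.827Q → Q_m = 26.0237.
Social marginal cost = private MC − MEB = 33.144 + 1.674Q.
Set SMC = demand: 33.144 + 1.674Q = 155.295 - 1.827Q → Q* = 34.8903.
Between Q* and Q_m the wedge demand − SMC runs linearly from 0 to MEB(Q_m), so the loss is a triangle.
DWL = ½ × 8.8666 × 31.0419 = 137.6181.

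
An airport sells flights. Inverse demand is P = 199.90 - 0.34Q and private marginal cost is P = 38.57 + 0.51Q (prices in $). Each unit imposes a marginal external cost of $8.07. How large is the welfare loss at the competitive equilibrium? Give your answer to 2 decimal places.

DWL = $38.31

Market equilibrium (private): 38.57 + 0.51Q = 199.90 - 0.34Q → Q_m = 189.8000.
Social marginal cost = private MC + MEC = 46.64 + 0.51Q.
Set SMC = demand: 46.64 + 0.51Q = 199.90 - 0.34Q → Q* = 180.3059.
The loss is the area between SMC and demand from Q* to Q_m; with linear curves that's a triangle of height MEC(Q_m).
DWL = ½ × 9.4941 × 8.0700 = 38.3087.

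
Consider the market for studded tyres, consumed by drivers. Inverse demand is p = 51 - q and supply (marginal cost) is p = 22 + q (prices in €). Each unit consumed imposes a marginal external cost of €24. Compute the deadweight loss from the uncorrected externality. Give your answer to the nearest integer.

DWL = €144

Market equilibrium (private): 22 + q = 51 - q → q_m = 14.5000.
Social marginal benefit = demand − MEC = 27 - q.
Set SMB = MC: 27 - q = 22 + q → q* = 2.5000.
Height of the DWL triangle at q_m is MC(q_m) − SMB(q_m) = MEC(q_m) = 24.0000.
DWL = ½ × 12.0000 × 24.0000 = 144.0000.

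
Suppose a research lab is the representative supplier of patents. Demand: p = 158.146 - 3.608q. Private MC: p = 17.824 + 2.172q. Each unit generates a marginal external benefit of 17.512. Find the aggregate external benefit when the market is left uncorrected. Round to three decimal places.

Market equilibrium (private): 17.824 + 2.172q = 158.146 - 3.608q → q_m = 24.2772.
Total external benefit = MEB × q_m = 17.512 × 24.2772 = 425.1423.

425.142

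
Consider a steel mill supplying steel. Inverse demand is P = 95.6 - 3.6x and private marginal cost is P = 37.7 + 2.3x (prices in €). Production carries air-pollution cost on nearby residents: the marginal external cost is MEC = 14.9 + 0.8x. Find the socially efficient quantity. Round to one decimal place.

Social marginal cost = private MC + MEC = 52.6 + 3.1x.
Set SMC = demand: 52.6 + 3.1x = 95.6 - 3.6x → x* = 6.4179.

x* = 6.4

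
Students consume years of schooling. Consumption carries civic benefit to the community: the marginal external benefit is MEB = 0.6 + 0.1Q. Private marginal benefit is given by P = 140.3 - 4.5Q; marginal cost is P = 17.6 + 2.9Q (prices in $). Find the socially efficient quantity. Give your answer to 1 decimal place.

Q* = 16.9

Social marginal benefit = demand + MEB = 140.9 - 4.4Q.
Set SMB = MC: 140.9 - 4.4Q = 17.6 + 2.9Q → Q* = 16.8904.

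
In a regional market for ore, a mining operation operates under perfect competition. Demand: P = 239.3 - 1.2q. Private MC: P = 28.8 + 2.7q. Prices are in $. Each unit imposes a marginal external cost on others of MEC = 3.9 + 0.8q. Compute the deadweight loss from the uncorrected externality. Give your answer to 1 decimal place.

DWL = $235.8

Market equilibrium (private): 28.8 + 2.7q = 239.3 - 1.2q → q_m = 53.9744.
Social marginal cost = private MC + MEC = 32.7 + 3.5q.
Set SMC = demand: 32.7 + 3.5q = 239.3 - 1.2q → q* = 43.9574.
The loss is the area between SMC and demand from q* to q_m; with linear curves that's a triangle of height MEC(q_m).
DWL = ½ × 10.0170 × 47.0795 = 235.7977.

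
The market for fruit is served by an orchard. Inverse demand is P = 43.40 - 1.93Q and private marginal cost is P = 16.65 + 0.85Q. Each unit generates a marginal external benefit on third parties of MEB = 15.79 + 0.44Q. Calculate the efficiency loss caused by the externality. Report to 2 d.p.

DWL = 85.67

Market equilibrium (private): 16.65 + 0.85Q = 43.40 - 1.93Q → Q_m = 9.6223.
Social marginal cost = private MC − MEB = 0.86 + 0.41Q.
Set SMC = demand: 0.86 + 0.41Q = 43.40 - 1.93Q → Q* = 18.1795.
The welfare-loss triangle has base |Q_m − Q*| and height MEB(Q_m) (the vertical gap between SMC and demand is zero at Q* and MEB at Q_m).
DWL = ½ × 8.5572 × 20.0238 = 85.6738.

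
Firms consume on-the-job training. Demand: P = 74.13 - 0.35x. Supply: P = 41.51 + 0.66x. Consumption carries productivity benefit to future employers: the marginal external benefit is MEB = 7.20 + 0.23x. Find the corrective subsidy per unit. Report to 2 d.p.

Social marginal benefit = demand + MEB = 81.33 - 0.12x.
Set SMB = MC: 81.33 - 0.12x = 41.51 + 0.66x → x* = 51.0513.
The Pigouvian subsidy equals MEB at x*: 7.20 + 0.23×51.0513 = 18.9418.

subsidy = 18.94 per unit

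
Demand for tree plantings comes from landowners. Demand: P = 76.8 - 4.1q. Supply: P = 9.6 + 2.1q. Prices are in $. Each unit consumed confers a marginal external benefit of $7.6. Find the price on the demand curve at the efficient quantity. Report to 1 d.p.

P = $27.3

Social marginal benefit = demand + MEB = 84.4 - 4.1q.
Set SMB = MC: 84.4 - 4.1q = 9.6 + 2.1q → q* = 12.0645.
Consumer price on the demand curve at q*: 76.8 − 4.1×12.0645 = 27.3356.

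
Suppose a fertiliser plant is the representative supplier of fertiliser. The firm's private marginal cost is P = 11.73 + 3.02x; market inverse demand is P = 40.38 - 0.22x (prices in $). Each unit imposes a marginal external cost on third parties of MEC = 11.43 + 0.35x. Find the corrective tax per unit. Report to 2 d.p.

tax = $13.11 per unit

Social marginal cost = private MC + MEC = 23.16 + 3.37x.
Set SMC = demand: 23.16 + 3.37x = 40.38 - 0.22x → x* = 4.7967.
The Pigouvian tax equals MEC at x*: 11.43 + 0.35×4.7967 = 13.1088.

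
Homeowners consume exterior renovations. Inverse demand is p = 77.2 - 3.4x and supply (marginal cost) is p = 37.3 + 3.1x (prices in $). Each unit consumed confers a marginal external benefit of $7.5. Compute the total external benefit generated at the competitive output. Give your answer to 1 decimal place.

Market equilibrium (private): 37.3 + 3.1x = 77.2 - 3.4x → x_m = 6.1385.
Total external benefit = MEB × x_m = 7.5 × 6.1385 = 46.0388.

$46.0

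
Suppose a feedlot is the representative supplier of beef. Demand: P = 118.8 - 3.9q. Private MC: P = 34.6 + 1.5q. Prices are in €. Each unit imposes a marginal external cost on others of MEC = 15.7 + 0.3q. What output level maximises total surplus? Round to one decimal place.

Social marginal cost = private MC + MEC = 50.3 + 1.8q.
Set SMC = demand: 50.3 + 1.8q = 118.8 - 3.9q → q* = 12.0175.

q* = 12.0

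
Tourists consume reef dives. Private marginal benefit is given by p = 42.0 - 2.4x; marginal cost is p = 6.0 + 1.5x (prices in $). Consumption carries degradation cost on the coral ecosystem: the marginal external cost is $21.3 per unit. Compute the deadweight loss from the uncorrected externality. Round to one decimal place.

Market equilibrium (private): 6.0 + 1.5x = 42.0 - 2.4x → x_m = 9.2308.
Social marginal benefit = demand − MEC = 20.7 - 2.4x.
Set SMB = MC: 20.7 - 2.4x = 6.0 + 1.5x → x* = 3.7692.
The welfare-loss triangle has base |x_m − x*| and height MEC(x_m) (the vertical gap between SMB and MC is zero at x* and MEC at x_m).
DWL = ½ × 5.4616 × 21.3000 = 58.1660.

DWL = $58.2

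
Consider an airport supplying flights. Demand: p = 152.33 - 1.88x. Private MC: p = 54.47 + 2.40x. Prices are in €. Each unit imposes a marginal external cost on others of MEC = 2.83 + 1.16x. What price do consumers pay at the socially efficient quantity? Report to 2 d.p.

Social marginal cost = private MC + MEC = 57.30 + 3.56x.
Set SMC = demand: 57.30 + 3.56x = 152.33 - 1.88x → x* = 17.4688.
Consumer price on the demand curve at x*: 152.33 − 1.88×17.4688 = 119.4887.

P = €119.49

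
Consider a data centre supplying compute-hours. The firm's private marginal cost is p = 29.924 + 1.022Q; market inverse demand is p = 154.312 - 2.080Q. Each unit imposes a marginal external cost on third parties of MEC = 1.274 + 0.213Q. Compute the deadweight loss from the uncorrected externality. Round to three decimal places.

DWL = 14.530

Market equilibrium (private): 29.924 + 1.022Q = 154.312 - 2.080Q → Q_m = 40.0993.
Social marginal cost = private MC + MEC = 31.198 + 1.235Q.
Set SMC = demand: 31.198 + 1.235Q = 154.312 - 2.080Q → Q* = 37.1385.
Height of the DWL triangle at Q_m is SMC(Q_m) − demand(Q_m) = MEC(Q_m) = 9.8151.
DWL = ½ × 2.9608 × 9.8151 = 14.5303.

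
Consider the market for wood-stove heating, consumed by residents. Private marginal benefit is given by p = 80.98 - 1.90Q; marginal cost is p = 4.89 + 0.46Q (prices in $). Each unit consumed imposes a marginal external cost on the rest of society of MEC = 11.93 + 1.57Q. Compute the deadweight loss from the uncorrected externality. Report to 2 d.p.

Market equilibrium (private): 4.89 + 0.46Q = 80.98 - 1.90Q → Q_m = 32.2415.
Social marginal benefit = demand − MEC = 69.05 - 3.47Q.
Set SMB = MC: 69.05 - 3.47Q = 4.89 + 0.46Q → Q* = 16.3257.
Between Q* and Q_m the wedge MC − SMB runs linearly from 0 to MEC(Q_m), so the loss is a triangle.
DWL = ½ × 15.9158 × 62.5492 = 497.7603.

DWL = $497.76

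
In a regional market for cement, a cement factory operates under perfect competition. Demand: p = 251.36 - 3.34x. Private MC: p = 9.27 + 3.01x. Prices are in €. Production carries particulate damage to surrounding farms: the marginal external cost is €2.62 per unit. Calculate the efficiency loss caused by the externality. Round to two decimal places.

DWL = €0.54

Market equilibrium (private): 9.27 + 3.01x = 251.36 - 3.34x → x_m = 38.1244.
Social marginal cost = private MC + MEC = 11.89 + 3.01x.
Set SMC = demand: 11.89 + 3.01x = 251.36 - 3.34x → x* = 37.7118.
The welfare-loss triangle has base |x_m − x*| and height MEC(x_m) (the vertical gap between SMC and demand is zero at x* and MEC at x_m).
DWL = ½ × 0.4126 × 2.6200 = 0.5405.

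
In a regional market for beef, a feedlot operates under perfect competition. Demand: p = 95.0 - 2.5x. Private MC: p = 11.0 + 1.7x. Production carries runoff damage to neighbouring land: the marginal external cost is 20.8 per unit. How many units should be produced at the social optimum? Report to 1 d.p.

x* = 15.0

Social marginal cost = private MC + MEC = 31.8 + 1.7x.
Set SMC = demand: 31.8 + 1.7x = 95.0 - 2.5x → x* = 15.0476.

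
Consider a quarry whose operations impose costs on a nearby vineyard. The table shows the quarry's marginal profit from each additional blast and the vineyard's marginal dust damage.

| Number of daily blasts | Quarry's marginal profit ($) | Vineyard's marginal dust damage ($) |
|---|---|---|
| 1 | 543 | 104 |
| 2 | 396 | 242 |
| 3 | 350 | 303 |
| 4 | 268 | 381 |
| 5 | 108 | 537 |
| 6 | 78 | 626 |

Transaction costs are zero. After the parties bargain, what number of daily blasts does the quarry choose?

Bargaining reaches the level where marginal profit last exceeds marginal dust damage.
That holds through level 3 (350 ≥ 303) but not at 4 (268 < 381).

3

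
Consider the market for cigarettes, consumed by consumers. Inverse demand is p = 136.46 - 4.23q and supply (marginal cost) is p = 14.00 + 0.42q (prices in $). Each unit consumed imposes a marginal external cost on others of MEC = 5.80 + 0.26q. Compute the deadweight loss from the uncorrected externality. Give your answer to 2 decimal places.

Market equilibrium (private): 14.00 + 0.42q = 136.46 - 4.23q → q_m = 26.3355.
Social marginal benefit = demand − MEC = 130.66 - 4.49q.
Set SMB = MC: 130.66 - 4.49q = 14.00 + 0.42q → q* = 23.7597.
The loss is the area between SMB and MC from q* to q_m; with linear curves that's a triangle of height MEC(q_m).
DWL = ½ × 2.5758 × 12.6472 = 16.2883.

DWL = $16.29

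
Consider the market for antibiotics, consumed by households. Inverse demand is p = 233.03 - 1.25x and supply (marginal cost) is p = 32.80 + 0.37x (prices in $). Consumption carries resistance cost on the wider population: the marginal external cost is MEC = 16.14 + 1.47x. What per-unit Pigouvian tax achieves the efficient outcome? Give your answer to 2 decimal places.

tax = $103.72 per unit

Social marginal benefit = demand − MEC = 216.89 - 2.72x.
Set SMB = MC: 216.89 - 2.72x = 32.80 + 0.37x → x* = 59.5761.
The Pigouvian tax equals MEC at x*: 16.14 + 1.47×59.5761 = 103.7169.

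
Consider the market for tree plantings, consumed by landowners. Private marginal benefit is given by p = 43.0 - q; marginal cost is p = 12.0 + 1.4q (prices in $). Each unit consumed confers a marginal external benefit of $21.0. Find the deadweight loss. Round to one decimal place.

Market equilibrium (private): 12.0 + 1.4q = 43.0 - q → q_m = 12.9167.
Social marginal benefit = demand + MEB = 64.0 - q.
Set SMB = MC: 64.0 - q = 12.0 + 1.4q → q* = 21.6667.
The welfare-loss triangle has base |q_m − q*| and height MEB(q_m) (the vertical gap between SMB and MC is zero at q* and MEB at q_m).
DWL = ½ × 8.7500 × 21.0000 = 91.8750.

DWL = $91.9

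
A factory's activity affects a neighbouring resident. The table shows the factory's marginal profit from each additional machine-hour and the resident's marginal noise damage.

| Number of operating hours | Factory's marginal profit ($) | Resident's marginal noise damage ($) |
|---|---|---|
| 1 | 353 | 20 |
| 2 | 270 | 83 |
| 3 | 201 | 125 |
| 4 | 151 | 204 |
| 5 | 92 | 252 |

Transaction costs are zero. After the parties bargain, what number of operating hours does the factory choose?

Bargaining reaches the level where marginal profit last exceeds marginal noise damage.
That holds through level 3 (201 ≥ 125) but not at 4 (151 < 204).

3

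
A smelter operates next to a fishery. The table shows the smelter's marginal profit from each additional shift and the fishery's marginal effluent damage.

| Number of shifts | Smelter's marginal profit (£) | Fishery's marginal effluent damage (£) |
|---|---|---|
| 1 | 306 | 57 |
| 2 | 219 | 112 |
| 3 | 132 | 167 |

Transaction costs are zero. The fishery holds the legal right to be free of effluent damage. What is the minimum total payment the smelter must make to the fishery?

Efficient level: marginal profit ≥ marginal effluent damage through level 2, so k* = 2.
With the fishery holding the right, the smelter must at least compensate total damage at k*: 57 + 112 = 169.

£169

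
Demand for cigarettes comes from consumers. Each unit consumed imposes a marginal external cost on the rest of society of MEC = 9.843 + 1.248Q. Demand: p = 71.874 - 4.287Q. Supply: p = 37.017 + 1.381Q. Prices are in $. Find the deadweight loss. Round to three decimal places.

DWL = $22.186

Market equilibrium (private): 37.017 + 1.381Q = 71.874 - 4.287Q → Q_m = 6.1498.
Social marginal benefit = demand − MEC = 62.031 - 5.535Q.
Set SMB = MC: 62.031 - 5.535Q = 37.017 + 1.381Q → Q* = 3.6168.
The loss is the area between SMB and MC from Q* to Q_m; with linear curves that's a triangle of height MEC(Q_m).
DWL = ½ × 2.5330 × 17.5179 = 22.1864.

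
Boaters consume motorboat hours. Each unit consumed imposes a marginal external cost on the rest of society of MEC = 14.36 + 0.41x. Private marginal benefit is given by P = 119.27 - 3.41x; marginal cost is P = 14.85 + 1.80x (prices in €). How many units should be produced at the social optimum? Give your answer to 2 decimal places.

Social marginal benefit = demand − MEC = 104.91 - 3.82x.
Set SMB = MC: 104.91 - 3.82x = 14.85 + 1.80x → x* = 16.0249.

x* = 16.02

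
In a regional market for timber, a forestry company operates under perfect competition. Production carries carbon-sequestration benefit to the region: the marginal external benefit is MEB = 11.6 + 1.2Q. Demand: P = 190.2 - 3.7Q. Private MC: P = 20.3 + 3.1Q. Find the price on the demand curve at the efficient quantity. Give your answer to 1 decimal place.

Social marginal cost = private MC − MEB = 8.7 + 1.9Q.
Set SMC = demand: 8.7 + 1.9Q = 190.2 - 3.7Q → Q* = 32.4107.
Consumer price on the demand curve at Q*: 190.2 − 3.7×32.4107 = 70.2804.

P = 70.3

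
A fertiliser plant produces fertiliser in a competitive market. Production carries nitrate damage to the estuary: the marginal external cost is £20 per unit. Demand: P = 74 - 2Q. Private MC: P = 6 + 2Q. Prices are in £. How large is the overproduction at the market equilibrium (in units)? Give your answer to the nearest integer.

5 units

Market equilibrium (private): 6 + 2Q = 74 - 2Q → Q_m = 17.0000.
Social marginal cost = private MC + MEC = 26 + 2Q.
Set SMC = demand: 26 + 2Q = 74 - 2Q → Q* = 12.0000.
Gap = |17.0000 − 12.0000| = 5.0000.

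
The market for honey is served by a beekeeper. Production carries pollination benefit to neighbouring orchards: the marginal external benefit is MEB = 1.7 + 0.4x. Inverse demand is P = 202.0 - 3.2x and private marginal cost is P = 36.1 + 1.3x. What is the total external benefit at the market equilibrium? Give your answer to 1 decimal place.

334.5

Market equilibrium (private): 36.1 + 1.3x = 202.0 - 3.2x → x_m = 36.8667.
Total external benefit = ∫₀^{x_m} (1.7 + 0.4x) dx = 1.7×36.8667 + ½×0.4×36.8667² = 334.5041.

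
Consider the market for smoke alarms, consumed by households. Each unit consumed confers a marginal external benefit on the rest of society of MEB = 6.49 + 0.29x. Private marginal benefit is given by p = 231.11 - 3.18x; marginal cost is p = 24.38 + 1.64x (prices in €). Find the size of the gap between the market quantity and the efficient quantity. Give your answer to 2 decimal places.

Market equilibrium (private): 24.38 + 1.64x = 231.11 - 3.18x → x_m = 42.8900.
Social marginal benefit = demand + MEB = 237.60 - 2.89x.
Set SMB = MC: 237.60 - 2.89x = 24.38 + 1.64x → x* = 47.0684.
Gap = |42.8900 − 47.0684| = 4.1784.

4.18 units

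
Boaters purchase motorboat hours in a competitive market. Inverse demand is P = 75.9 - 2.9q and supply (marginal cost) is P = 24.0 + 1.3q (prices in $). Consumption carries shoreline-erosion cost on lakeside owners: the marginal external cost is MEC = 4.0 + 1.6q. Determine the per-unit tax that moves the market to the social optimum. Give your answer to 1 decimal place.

Social marginal benefit = demand − MEC = 71.9 - 4.5q.
Set SMB = MC: 71.9 - 4.5q = 24.0 + 1.3q → q* = 8.2586.
The Pigouvian tax equals MEC at q*: 4.0 + 1.6×8.2586 = 17.2138.

tax = $17.2 per unit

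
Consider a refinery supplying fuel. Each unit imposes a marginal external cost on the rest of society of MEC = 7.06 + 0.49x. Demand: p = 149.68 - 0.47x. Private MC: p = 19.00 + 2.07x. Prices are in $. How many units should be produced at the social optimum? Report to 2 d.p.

Social marginal cost = private MC + MEC = 26.06 + 2.56x.
Set SMC = demand: 26.06 + 2.56x = 149.68 - 0.47x → x* = 40.7987.

x* = 40.80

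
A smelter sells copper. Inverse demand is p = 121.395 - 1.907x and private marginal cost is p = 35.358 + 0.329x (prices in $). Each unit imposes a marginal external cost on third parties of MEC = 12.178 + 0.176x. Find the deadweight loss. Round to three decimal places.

DWL = $74.442

Market equilibrium (private): 35.358 + 0.329x = 121.395 - 1.907x → x_m = 38.4781.
Social marginal cost = private MC + MEC = 47.536 + 0.505x.
Set SMC = demand: 47.536 + 0.505x = 121.395 - 1.907x → x* = 30.6215.
The loss is the area between SMC and demand from x* to x_m; with linear curves that's a triangle of height MEC(x_m).
DWL = ½ × 7.8566 × 18.9501 = 74.4417.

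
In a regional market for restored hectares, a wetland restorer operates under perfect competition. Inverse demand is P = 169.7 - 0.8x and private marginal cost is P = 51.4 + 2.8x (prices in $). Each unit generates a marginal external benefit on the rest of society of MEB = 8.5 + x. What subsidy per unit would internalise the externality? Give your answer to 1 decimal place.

subsidy = $57.3 per unit

Social marginal cost = private MC − MEB = 42.9 + 1.8x.
Set SMC = demand: 42.9 + 1.8x = 169.7 - 0.8x → x* = 48.7692.
The Pigouvian subsidy equals MEB at x*: 8.5 + 1.0×48.7692 = 57.2692.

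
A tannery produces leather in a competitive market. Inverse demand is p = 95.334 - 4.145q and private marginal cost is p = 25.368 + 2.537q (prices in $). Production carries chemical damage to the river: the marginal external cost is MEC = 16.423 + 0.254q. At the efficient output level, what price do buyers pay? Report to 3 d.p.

P = $63.336

Social marginal cost = private MC + MEC = 41.791 + 2.791q.
Set SMC = demand: 41.791 + 2.791q = 95.334 - 4.145q → q* = 7.7196.
Consumer price on the demand curve at q*: 95.334 − 4.145×7.7196 = 63.3363.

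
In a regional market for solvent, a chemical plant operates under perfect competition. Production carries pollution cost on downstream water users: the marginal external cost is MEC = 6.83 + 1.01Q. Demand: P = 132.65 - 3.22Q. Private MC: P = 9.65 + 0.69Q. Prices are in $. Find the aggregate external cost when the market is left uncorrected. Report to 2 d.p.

Market equilibrium (private): 9.65 + 0.69Q = 132.65 - 3.22Q → Q_m = 31.4578.
Total external cost = ∫₀^{Q_m} (6.83 + 1.01Q) dQ = 6.83×31.4578 + ½×1.01×31.4578² = 714.6013.

$714.60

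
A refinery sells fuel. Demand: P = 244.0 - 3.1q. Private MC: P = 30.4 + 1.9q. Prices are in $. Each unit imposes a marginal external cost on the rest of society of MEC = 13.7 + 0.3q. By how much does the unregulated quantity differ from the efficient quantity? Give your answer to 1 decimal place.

5.0 units

Market equilibrium (private): 30.4 + 1.9q = 244.0 - 3.1q → q_m = 42.7200.
Social marginal cost = private MC + MEC = 44.1 + 2.2q.
Set SMC = demand: 44.1 + 2.2q = 244.0 - 3.1q → q* = 37.7170.
Gap = |42.7200 − 37.7170| = 5.0030.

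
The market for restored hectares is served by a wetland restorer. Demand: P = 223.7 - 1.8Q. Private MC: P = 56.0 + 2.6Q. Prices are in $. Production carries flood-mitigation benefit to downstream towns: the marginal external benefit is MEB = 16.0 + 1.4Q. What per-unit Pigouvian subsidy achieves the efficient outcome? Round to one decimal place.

subsidy = $101.7 per unit

Social marginal cost = private MC − MEB = 40.0 + 1.2Q.
Set SMC = demand: 40.0 + 1.2Q = 223.7 - 1.8Q → Q* = 61.2333.
The Pigouvian subsidy equals MEB at Q*: 16.0 + 1.4×61.2333 = 101.7266.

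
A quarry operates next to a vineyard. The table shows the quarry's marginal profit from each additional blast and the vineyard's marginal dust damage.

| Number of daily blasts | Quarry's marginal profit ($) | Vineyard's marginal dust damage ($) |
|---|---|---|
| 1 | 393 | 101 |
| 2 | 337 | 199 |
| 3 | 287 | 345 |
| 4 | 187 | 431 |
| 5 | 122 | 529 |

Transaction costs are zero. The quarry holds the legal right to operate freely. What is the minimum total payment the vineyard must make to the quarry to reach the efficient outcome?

Left alone the quarry would choose level 5 (marginal profit stays positive).
Efficient level: k* = 2 (marginal profit ≥ marginal dust damage through 2).
The vineyard must at least cover the quarry's forgone profit from cutting 5→2: 287 + 187 + 122 = 596.

$596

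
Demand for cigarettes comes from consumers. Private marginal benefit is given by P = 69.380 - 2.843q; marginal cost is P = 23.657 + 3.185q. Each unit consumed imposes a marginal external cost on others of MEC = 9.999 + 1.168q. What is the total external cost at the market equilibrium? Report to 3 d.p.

109.443

Market equilibrium (private): 23.657 + 3.185q = 69.380 - 2.843q → q_m = 7.5851.
Total external cost = ∫₀^{q_m} (9.999 + 1.168q) dq = 9.999×7.5851 + ½×1.168×7.5851² = 109.4431.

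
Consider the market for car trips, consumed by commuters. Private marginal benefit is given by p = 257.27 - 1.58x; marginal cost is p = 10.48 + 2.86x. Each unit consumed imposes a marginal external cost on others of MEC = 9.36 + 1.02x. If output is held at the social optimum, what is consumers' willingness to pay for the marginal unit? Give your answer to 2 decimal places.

P = 188.56

Social marginal benefit = demand − MEC = 247.91 - 2.60x.
Set SMB = MC: 247.91 - 2.60x = 10.48 + 2.86x → x* = 43.4853.
Consumer price on the demand curve at x*: 257.27 − 1.58×43.4853 = 188.5632.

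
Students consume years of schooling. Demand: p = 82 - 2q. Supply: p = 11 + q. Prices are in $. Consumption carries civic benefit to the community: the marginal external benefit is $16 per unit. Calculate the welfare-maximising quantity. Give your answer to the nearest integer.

q* = 29

Social marginal benefit = demand + MEB = 98 - 2q.
Set SMB = MC: 98 - 2q = 11 + q → q* = 29.0000.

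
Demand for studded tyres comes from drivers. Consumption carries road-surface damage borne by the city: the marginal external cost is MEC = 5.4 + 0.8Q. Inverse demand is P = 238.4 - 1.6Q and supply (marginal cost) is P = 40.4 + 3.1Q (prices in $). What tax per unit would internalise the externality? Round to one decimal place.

Social marginal benefit = demand − MEC = 233.0 - 2.4Q.
Set SMB = MC: 233.0 - 2.4Q = 40.4 + 3.1Q → Q* = 35.0182.
The Pigouvian tax equals MEC at Q*: 5.4 + 0.8×35.0182 = 33.4146.

tax = $33.4 per unit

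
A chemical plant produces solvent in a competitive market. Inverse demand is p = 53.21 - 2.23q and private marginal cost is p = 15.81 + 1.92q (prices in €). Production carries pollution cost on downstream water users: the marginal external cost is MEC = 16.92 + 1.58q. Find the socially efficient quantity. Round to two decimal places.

q* = 3.57

Social marginal cost = private MC + MEC = 32.73 + 3.50q.
Set SMC = demand: 32.73 + 3.50q = 53.21 - 2.23q → q* = 3.5742.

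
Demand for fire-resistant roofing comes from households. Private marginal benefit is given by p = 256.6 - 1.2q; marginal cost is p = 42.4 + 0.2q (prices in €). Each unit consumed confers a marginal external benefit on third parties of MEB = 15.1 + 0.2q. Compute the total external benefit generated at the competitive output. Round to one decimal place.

€4651.2

Market equilibrium (private): 42.4 + 0.2q = 256.6 - 1.2q → q_m = 153.0000.
Total external benefit = ∫₀^{q_m} (15.1 + 0.2q) dq = 15.1×153.0000 + ½×0.2×153.0000² = 4651.2000.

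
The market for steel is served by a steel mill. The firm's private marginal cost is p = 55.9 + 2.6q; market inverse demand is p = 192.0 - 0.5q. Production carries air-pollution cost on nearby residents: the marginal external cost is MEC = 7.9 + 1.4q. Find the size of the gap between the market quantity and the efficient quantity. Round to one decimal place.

Market equilibrium (private): 55.9 + 2.6q = 192.0 - 0.5q → q_m = 43.9032.
Social marginal cost = private MC + MEC = 63.8 + 4.0q.
Set SMC = demand: 63.8 + 4.0q = 192.0 - 0.5q → q* = 28.4889.
Gap = |43.9032 − 28.4889| = 15.4143.

15.4 units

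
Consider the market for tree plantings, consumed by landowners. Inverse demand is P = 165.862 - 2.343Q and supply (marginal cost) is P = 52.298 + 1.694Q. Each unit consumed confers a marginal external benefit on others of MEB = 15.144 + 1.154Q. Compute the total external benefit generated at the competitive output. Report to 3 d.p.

882.617

Market equilibrium (private): 52.298 + 1.694Q = 165.862 - 2.343Q → Q_m = 28.1308.
Total external benefit = ∫₀^{Q_m} (15.144 + 1.154Q) dQ = 15.144×28.1308 + ½×1.154×28.1308² = 882.6171.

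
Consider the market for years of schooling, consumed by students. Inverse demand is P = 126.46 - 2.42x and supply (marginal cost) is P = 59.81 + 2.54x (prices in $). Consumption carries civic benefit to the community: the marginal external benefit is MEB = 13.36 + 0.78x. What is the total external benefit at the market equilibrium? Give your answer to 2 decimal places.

$249.95

Market equilibrium (private): 59.81 + 2.54x = 126.46 - 2.42x → x_m = 13.4375.
Total external benefit = ∫₀^{x_m} (13.36 + 0.78x) dx = 13.36×13.4375 + ½×0.78×13.4375² = 249.9459.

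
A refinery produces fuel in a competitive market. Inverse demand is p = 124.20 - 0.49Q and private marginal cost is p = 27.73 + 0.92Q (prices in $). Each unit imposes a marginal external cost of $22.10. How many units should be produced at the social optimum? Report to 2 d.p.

Q* = 52.74

Social marginal cost = private MC + MEC = 49.83 + 0.92Q.
Set SMC = demand: 49.83 + 0.92Q = 124.20 - 0.49Q → Q* = 52.7447.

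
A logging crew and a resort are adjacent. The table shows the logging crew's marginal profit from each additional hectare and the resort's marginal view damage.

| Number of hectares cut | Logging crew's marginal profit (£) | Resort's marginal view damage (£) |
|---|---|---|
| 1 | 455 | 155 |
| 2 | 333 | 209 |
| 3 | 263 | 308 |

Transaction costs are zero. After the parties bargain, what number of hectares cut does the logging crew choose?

2

Bargaining reaches the level where marginal profit last exceeds marginal view damage.
That holds through level 2 (333 ≥ 209) but not at 3 (263 < 308).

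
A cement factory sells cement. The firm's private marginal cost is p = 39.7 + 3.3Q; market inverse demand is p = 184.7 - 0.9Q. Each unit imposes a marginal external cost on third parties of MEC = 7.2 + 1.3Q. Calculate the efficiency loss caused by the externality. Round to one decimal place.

Market equilibrium (private): 39.7 + 3.3Q = 184.7 - 0.9Q → Q_m = 34.5238.
Social marginal cost = private MC + MEC = 46.9 + 4.6Q.
Set SMC = demand: 46.9 + 4.6Q = 184.7 - 0.9Q → Q* = 25.0545.
Height of the DWL triangle at Q_m is SMC(Q_m) − demand(Q_m) = MEC(Q_m) = 52.0810.
DWL = ½ × 9.4693 × 52.0810 = 246.5853.

DWL = 246.6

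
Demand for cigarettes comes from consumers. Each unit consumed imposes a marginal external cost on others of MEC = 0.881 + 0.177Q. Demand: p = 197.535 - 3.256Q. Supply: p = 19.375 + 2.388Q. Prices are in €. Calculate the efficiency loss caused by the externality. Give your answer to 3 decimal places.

DWL = €3.594

Market equilibrium (private): 19.375 + 2.388Q = 197.535 - 3.256Q → Q_m = 31.5663.
Social marginal benefit = demand − MEC = 196.654 - 3.433Q.
Set SMB = MC: 196.654 - 3.433Q = 19.375 + 2.388Q → Q* = 30.4551.
Between Q* and Q_m the wedge MC − SMB runs linearly from 0 to MEC(Q_m), so the loss is a triangle.
DWL = ½ × 1.1112 × 6.4682 = 3.5937.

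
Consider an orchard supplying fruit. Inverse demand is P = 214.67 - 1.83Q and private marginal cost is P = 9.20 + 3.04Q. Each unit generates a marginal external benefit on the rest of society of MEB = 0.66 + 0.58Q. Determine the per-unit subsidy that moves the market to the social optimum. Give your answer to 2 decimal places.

Social marginal cost = private MC − MEB = 8.54 + 2.46Q.
Set SMC = demand: 8.54 + 2.46Q = 214.67 - 1.83Q → Q* = 48.0490.
The Pigouvian subsidy equals MEB at Q*: 0.66 + 0.58×48.0490 = 28.5284.

subsidy = 28.53 per unit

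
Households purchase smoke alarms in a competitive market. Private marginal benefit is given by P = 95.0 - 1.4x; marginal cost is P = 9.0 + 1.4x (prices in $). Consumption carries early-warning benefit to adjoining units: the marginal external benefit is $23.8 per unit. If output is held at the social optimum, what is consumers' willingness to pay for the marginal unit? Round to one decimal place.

Social marginal benefit = demand + MEB = 118.8 - 1.4x.
Set SMB = MC: 118.8 - 1.4x = 9.0 + 1.4x → x* = 39.2143.
Consumer price on the demand curve at x*: 95.0 − 1.4×39.2143 = 40.1000.

P = $40.1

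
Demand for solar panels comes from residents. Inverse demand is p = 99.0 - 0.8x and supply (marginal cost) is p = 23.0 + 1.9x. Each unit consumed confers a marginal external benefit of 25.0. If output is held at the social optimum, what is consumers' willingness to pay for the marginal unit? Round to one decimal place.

P = 69.1

Social marginal benefit = demand + MEB = 124.0 - 0.8x.
Set SMB = MC: 124.0 - 0.8x = 23.0 + 1.9x → x* = 37.4074.
Consumer price on the demand curve at x*: 99.0 − 0.8×37.4074 = 69.0741.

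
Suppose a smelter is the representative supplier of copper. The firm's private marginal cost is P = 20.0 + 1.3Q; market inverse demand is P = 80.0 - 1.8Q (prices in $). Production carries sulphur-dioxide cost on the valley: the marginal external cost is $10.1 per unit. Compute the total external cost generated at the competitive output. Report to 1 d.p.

Market equilibrium (private): 20.0 + 1.3Q = 80.0 - 1.8Q → Q_m = 19.3548.
Total external cost = MEC × Q_m = 10.1 × 19.3548 = 195.4835.

$195.5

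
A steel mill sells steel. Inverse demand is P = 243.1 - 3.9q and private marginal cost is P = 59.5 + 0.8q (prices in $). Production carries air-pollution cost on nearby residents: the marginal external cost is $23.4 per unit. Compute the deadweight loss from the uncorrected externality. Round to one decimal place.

DWL = $58.3

Market equilibrium (private): 59.5 + 0.8q = 243.1 - 3.9q → q_m = 39.0638.
Social marginal cost = private MC + MEC = 82.9 + 0.8q.
Set SMC = demand: 82.9 + 0.8q = 243.1 - 3.9q → q* = 34.0851.
Between q* and q_m the wedge SMC − demand runs linearly from 0 to MEC(q_m), so the loss is a triangle.
DWL = ½ × 4.9787 × 23.4000 = 58.2508.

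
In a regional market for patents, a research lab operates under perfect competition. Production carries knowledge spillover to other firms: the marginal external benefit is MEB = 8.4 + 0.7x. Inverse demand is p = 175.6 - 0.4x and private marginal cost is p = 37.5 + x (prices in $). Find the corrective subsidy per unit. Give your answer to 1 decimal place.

Social marginal cost = private MC − MEB = 29.1 + 0.3x.
Set SMC = demand: 29.1 + 0.3x = 175.6 - 0.4x → x* = 209.2857.
The Pigouvian subsidy equals MEB at x*: 8.4 + 0.7×209.2857 = 154.9000.

subsidy = $154.9 per unit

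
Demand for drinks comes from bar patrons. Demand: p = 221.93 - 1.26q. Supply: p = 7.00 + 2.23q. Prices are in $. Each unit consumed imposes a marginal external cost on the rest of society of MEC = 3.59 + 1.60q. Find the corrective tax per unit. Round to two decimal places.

Social marginal benefit = demand − MEC = 218.34 - 2.86q.
Set SMB = MC: 218.34 - 2.86q = 7.00 + 2.23q → q* = 41.5206.
The Pigouvian tax equals MEC at q*: 3.59 + 1.60×41.5206 = 70.0230.

tax = $70.02 per unit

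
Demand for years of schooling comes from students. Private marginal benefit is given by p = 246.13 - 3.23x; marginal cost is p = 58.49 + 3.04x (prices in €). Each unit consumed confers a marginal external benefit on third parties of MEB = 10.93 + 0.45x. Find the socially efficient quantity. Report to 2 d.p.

x* = 34.12

Social marginal benefit = demand + MEB = 257.06 - 2.78x.
Set SMB = MC: 257.06 - 2.78x = 58.49 + 3.04x → x* = 34.1186.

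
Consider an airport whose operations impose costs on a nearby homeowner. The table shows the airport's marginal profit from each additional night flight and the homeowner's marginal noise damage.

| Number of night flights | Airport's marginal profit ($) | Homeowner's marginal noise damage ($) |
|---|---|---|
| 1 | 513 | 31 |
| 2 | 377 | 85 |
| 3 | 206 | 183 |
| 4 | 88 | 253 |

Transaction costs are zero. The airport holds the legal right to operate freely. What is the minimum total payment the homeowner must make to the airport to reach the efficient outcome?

$88

Left alone the airport would choose level 4 (marginal profit stays positive).
Efficient level: k* = 3 (marginal profit ≥ marginal noise damage through 3).
The homeowner must at least cover the airport's forgone profit from cutting 4→3: 88 = 88.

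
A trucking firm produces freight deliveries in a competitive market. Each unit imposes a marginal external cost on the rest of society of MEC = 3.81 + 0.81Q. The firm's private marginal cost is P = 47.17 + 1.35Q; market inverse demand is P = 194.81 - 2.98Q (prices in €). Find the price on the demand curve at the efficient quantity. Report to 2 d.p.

P = €111.42

Social marginal cost = private MC + MEC = 50.98 + 2.16Q.
Set SMC = demand: 50.98 + 2.16Q = 194.81 - 2.98Q → Q* = 27.9825.
Consumer price on the demand curve at Q*: 194.81 − 2.98×27.9825 = 111.4222.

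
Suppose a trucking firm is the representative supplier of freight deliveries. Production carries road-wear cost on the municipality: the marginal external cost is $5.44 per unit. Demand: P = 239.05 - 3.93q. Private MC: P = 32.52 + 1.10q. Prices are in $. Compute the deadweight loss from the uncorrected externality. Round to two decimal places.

DWL = $2.94

Market equilibrium (private): 32.52 + 1.10q = 239.05 - 3.93q → q_m = 41.0596.
Social marginal cost = private MC + MEC = 37.96 + 1.10q.
Set SMC = demand: 37.96 + 1.10q = 239.05 - 3.93q → q* = 39.9781.
Between q* and q_m the wedge SMC − demand runs linearly from 0 to MEC(q_m), so the loss is a triangle.
DWL = ½ × 1.0815 × 5.4400 = 2.9417.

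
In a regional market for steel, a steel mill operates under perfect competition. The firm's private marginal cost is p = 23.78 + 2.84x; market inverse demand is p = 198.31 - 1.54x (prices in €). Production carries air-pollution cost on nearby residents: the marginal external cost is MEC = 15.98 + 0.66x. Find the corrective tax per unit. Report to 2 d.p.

Social marginal cost = private MC + MEC = 39.76 + 3.50x.
Set SMC = demand: 39.76 + 3.50x = 198.31 - 1.54x → x* = 31.4583.
The Pigouvian tax equals MEC at x*: 15.98 + 0.66×31.4583 = 36.7425.

tax = €36.74 per unit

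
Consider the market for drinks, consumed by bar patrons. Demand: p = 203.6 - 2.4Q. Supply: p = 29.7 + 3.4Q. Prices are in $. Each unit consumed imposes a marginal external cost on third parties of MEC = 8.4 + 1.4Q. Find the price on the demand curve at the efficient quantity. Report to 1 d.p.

P = $148.4

Social marginal benefit = demand − MEC = 195.2 - 3.8Q.
Set SMB = MC: 195.2 - 3.8Q = 29.7 + 3.4Q → Q* = 22.9861.
Consumer price on the demand curve at Q*: 203.6 − 2.4×22.9861 = 148.4334.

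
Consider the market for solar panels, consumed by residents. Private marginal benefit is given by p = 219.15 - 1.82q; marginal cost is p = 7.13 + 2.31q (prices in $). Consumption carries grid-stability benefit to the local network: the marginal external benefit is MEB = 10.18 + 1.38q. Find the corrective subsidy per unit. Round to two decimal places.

subsidy = $121.68 per unit

Social marginal benefit = demand + MEB = 229.33 - 0.44q.
Set SMB = MC: 229.33 - 0.44q = 7.13 + 2.31q → q* = 80.8000.
The Pigouvian subsidy equals MEB at q*: 10.18 + 1.38×80.8000 = 121.6840.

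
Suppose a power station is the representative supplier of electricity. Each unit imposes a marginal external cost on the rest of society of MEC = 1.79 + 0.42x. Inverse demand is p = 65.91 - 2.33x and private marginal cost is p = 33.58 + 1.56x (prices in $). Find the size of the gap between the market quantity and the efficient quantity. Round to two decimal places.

Market equilibrium (private): 33.58 + 1.56x = 65.91 - 2.33x → x_m = 8.3111.
Social marginal cost = private MC + MEC = 35.37 + 1.98x.
Set SMC = demand: 35.37 + 1.98x = 65.91 - 2.33x → x* = 7.0858.
Gap = |8.3111 − 7.0858| = 1.2253.

1.23 units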